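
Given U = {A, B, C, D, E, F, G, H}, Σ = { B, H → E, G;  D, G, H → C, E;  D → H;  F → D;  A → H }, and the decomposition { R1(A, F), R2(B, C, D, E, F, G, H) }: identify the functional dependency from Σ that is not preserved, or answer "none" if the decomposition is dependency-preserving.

Check A → H: no single fragment contains all of {A, H}, and the restricted closure of {A} across the fragments never reaches {H}.
B, H → E, G is preserved.
D, G, H → C, E is preserved.
D → H is preserved.
F → D is preserved.

A → H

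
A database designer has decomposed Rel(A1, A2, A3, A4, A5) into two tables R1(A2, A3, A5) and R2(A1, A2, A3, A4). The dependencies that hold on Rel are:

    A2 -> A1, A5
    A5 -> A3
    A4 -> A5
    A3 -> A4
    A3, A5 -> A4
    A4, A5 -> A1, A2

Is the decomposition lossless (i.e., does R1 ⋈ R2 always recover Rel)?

Common attributes: R1 ∩ R2 = {A2, A3}.
Closure of {A2, A3}: A2 → A1, A5 applies, adding A1, A5; A3 → A4 applies, adding A4. So (A2, A3)⁺ = {A1, A2, A3, A4, A5}.
This closure contains every attribute of R1, so R1 ∩ R2 → R1. The join is lossless.

Yes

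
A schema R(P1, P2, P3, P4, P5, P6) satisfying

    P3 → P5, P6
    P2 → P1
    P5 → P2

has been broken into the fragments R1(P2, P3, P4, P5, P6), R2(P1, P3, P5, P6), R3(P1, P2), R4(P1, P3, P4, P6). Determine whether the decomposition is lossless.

Yes

Chase test. Columns are P1, P2, P3, P4, P5, P6; row i has aⱼ where attribute j ∈ Ri, else bᵢⱼ.
Initial tableau (one row per fragment):
  row 1: b11 a2 a3 a4 a5 a6
  row 2: a1 b22 a3 b24 a5 a6
  row 3: a1 a2 b33 b34 b35 b36
  row 4: a1 b42 a3 a4 b45 a6
Rows 1 and 4 agree on P3; apply P3→P5, P6 and equate their P5, P6 entries.
Rows 1 and 3 agree on P2; apply P2→P1 and equate their P1 entries.
Rows 1 and 2 agree on P5; apply P5→P2 and equate their P2 entries.
Rows 1 and 4 agree on P5; apply P5→P2 and equate their P2 entries.
Row 1 is now all distinguished symbols — the join is lossless.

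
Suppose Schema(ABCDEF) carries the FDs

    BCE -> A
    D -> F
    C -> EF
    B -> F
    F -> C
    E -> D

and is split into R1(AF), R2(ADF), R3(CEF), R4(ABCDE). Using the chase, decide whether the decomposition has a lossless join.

Yes

Chase test. Columns are ABCDEF; row i has aⱼ where attribute j ∈ Ri, else bᵢⱼ.
Initial tableau (one row per fragment):
  row 1: a1 b12 b13 b14 b15 a6
  row 2: a1 b22 b23 a4 b25 a6
  row 3: b31 b32 a3 b34 a5 a6
  row 4: a1 a2 a3 a4 a5 b46
Rows 2 and 4 agree on D; apply D→F and equate their F entries.
Rows 1 and 2 agree on F; apply F→C and equate their C entries.
Rows 1 and 3 agree on F; apply F→C and equate their C entries.
Rows 3 and 4 agree on E; apply E→D and equate their D entries.
Rows 1 and 2 agree on C; apply C→EF and equate their EF entries.
Rows 1 and 3 agree on C; apply C→EF and equate their EF entries.
Rows 1 and 2 agree on E; apply E→D and equate their D entries.
Row 4 is now all distinguished symbols — the join is lossless.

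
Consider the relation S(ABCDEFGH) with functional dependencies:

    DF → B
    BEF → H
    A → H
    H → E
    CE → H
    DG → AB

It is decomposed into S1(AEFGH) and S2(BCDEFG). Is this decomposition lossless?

No

Common attributes: S1 ∩ S2 = {EFG}.
No dependency enlarges {EFG}, so (EFG)⁺ = {EFG}.
The closure contains neither all of S1 = {AEFGH} nor all of S2 = {BCDEFG}, so the common attributes are not a superkey of either fragment. The join is lossy.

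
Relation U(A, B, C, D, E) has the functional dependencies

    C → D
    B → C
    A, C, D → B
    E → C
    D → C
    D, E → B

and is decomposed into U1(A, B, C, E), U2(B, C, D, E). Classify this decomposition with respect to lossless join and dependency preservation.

Lossless test: (B, C, E)⁺ = {B, C, D, E}, which contains all of one fragment — lossless.
Dependency preservation: A, C, D → B is not contained in any single fragment, but the restricted closure of its left-hand side across the fragments still reaches the right-hand side; the remaining FDs each lie inside some fragment. All dependencies are preserved.

lossless and dependency-preserving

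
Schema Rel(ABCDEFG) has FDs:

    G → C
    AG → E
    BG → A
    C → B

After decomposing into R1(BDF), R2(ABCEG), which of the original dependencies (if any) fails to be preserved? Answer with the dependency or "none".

none

G → C lies within R2.
AG → E lies within R2.
BG → A lies within R2.
C → B lies within R2.
Every dependency is enforceable on the fragments, so the decomposition is dependency-preserving.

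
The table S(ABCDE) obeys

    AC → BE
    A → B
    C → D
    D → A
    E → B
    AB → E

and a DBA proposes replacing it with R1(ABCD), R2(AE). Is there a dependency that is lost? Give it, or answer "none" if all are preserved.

E → B

Check E → B: no single fragment contains all of {BE}, and the restricted closure of {E} across the fragments never reaches {B}.
AC → BE is preserved.
A → B is preserved.
C → D is preserved.
D → A is preserved.
AB → E is preserved.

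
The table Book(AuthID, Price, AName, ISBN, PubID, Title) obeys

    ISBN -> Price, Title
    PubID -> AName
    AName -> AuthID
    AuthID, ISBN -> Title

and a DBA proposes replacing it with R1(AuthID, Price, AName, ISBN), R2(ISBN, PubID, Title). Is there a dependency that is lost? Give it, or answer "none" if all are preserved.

PubID -> AName

Check PubID → AName: no single fragment contains all of {AName, PubID}, and the restricted closure of {PubID} across the fragments never reaches {AName}.
ISBN → Price, Title is preserved.
AName → AuthID is preserved.
AuthID, ISBN → Title is preserved.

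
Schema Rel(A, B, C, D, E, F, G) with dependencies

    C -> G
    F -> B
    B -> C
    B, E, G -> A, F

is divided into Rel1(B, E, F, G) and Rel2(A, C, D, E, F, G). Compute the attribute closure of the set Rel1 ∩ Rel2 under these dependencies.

Rel1 ∩ Rel2 = {E, F, G}.
F → B applies, adding B
B → C applies, adding C
B, E, G → A, F applies, adding A
Closure: {A, B, C, E, F, G}.

A, B, C, E, F, G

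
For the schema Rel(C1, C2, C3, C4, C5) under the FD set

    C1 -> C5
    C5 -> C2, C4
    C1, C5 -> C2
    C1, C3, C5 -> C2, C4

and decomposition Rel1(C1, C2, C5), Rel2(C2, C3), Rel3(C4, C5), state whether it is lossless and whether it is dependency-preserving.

lossy but dependency-preserving

Lossless test (chase): Rows 1 and 3 agree on C5; apply C5→C2, C4 and equate their C2, C4 entries. No row becomes fully distinguished — the join is lossy.
Dependency preservation: C5 → C2, C4; C1, C3, C5 → C2, C4 are not contained in any single fragment, but the restricted closure of each left-hand side across the fragments still reaches the right-hand side; the remaining FDs each lie inside some fragment. All dependencies are preserved.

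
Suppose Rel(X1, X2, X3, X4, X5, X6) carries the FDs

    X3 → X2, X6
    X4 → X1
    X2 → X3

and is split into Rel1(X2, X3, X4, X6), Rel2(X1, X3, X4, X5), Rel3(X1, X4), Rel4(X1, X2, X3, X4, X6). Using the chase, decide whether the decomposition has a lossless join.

Yes

Chase test. Columns are X1, X2, X3, X4, X5, X6; row i has aⱼ where attribute j ∈ Reli, else bᵢⱼ.
Initial tableau (one row per fragment):
  row 1: b11 a2 a3 a4 b15 a6
  row 2: a1 b22 a3 a4 a5 b26
  row 3: a1 b32 b33 a4 b35 b36
  row 4: a1 a2 a3 a4 b45 a6
Rows 1 and 2 agree on X3; apply X3→X2, X6 and equate their X2, X6 entries.
Rows 1 and 2 agree on X4; apply X4→X1 and equate their X1 entries.
Row 2 is now all distinguished symbols — the join is lossless.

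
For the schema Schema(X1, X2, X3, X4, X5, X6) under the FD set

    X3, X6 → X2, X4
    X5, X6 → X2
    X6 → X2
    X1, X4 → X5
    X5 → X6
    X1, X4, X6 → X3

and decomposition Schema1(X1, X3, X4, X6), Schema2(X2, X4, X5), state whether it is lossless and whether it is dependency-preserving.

lossy and not dependency-preserving

Lossless test: (X4)⁺ = {X4}, which is a superkey of neither fragment — lossy.
Dependency preservation: the restricted closure of {X3, X6} across the fragments never reaches {X2, X4}, so X3, X6 → X2, X4 cannot be enforced without a join — not preserved.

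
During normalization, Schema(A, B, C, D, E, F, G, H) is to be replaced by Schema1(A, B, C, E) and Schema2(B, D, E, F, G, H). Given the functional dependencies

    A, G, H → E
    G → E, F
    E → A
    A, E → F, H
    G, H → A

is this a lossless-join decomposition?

No

Common attributes: Schema1 ∩ Schema2 = {B, E}.
Closure of {B, E}: E → A applies, adding A; A, E → F, H applies, adding F, H. So (B, E)⁺ = {A, B, E, F, H}.
The closure contains neither all of Schema1 = {A, B, C, E} nor all of Schema2 = {B, D, E, F, G, H}, so the common attributes are not a superkey of either fragment. The join is lossy.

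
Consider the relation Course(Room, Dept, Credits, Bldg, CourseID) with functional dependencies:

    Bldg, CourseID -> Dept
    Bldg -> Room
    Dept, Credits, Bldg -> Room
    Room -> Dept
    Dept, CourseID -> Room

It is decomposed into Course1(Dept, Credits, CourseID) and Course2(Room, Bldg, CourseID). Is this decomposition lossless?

Common attributes: Course1 ∩ Course2 = {CourseID}.
No dependency enlarges {CourseID}, so (CourseID)⁺ = {CourseID}.
The closure contains neither all of Course1 = {Dept, Credits, CourseID} nor all of Course2 = {Room, Bldg, CourseID}, so the common attributes are not a superkey of either fragment. The join is lossy.

No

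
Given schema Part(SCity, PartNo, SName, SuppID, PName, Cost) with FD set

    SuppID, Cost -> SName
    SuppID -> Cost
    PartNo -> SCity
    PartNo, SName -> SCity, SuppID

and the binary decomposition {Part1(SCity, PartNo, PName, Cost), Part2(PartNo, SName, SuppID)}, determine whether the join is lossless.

Common attributes: Part1 ∩ Part2 = {PartNo}.
Closure of {PartNo}: PartNo → SCity applies, adding SCity. So (PartNo)⁺ = {SCity, PartNo}.
The closure contains neither all of Part1 = {SCity, PartNo, PName, Cost} nor all of Part2 = {PartNo, SName, SuppID}, so the common attributes are not a superkey of either fragment. The join is lossy.

No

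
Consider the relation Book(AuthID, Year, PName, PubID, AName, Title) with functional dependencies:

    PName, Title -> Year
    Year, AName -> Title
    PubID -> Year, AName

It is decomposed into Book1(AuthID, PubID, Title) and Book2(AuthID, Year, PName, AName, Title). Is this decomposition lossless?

No

Common attributes: Book1 ∩ Book2 = {AuthID, Title}.
No dependency enlarges {AuthID, Title}, so (AuthID, Title)⁺ = {AuthID, Title}.
The closure contains neither all of Book1 = {AuthID, PubID, Title} nor all of Book2 = {AuthID, Year, PName, AName, Title}, so the common attributes are not a superkey of either fragment. The join is lossy.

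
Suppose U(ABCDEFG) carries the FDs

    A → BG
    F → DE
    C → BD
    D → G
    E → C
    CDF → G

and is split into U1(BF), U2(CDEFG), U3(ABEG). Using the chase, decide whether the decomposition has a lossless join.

Chase test. Columns are ABCDEFG; row i has aⱼ where attribute j ∈ Ui, else bᵢⱼ.
Initial tableau (one row per fragment):
  row 1: b11 a2 b13 b14 b15 a6 b17
  row 2: b21 b22 a3 a4 a5 a6 a7
  row 3: a1 a2 b33 b34 a5 b36 a7
Rows 1 and 2 agree on F; apply F→DE and equate their DE entries.
Rows 1 and 2 agree on D; apply D→G and equate their G entries.
Rows 1 and 2 agree on E; apply E→C and equate their C entries.
Rows 1 and 3 agree on E; apply E→C and equate their C entries.
Rows 1 and 2 agree on C; apply C→BD and equate their BD entries.
Rows 1 and 3 agree on C; apply C→BD and equate their BD entries.
No row becomes fully distinguished — the join is lossy.

No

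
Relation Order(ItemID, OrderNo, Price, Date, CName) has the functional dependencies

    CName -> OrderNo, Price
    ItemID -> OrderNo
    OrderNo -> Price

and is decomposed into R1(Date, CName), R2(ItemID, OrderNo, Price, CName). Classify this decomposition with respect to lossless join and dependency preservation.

Lossless test: (CName)⁺ = {OrderNo, Price, CName}, which is a superkey of neither fragment — lossy.
Dependency preservation: every FD's attributes lie within a single fragment, so each can be enforced locally — preserved.

lossy but dependency-preserving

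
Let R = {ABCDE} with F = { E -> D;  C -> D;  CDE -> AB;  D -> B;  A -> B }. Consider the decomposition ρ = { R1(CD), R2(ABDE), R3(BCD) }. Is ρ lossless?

Chase test. Columns are ABCDE; row i has aⱼ where attribute j ∈ Ri, else bᵢⱼ.
Initial tableau (one row per fragment):
  row 1: b11 b12 a3 a4 b15
  row 2: a1 a2 b23 a4 a5
  row 3: b31 a2 a3 a4 b35
Rows 1 and 2 agree on D; apply D→B and equate their B entries.
No row becomes fully distinguished — the join is lossy.

No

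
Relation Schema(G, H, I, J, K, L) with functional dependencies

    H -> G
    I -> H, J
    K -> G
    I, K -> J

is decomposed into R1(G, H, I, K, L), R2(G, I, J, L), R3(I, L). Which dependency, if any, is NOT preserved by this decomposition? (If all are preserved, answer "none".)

none

H → G lies within R1.
I → H, J: restricted closure across fragments reaches H, J.
K → G lies within R1.
I, K → J: restricted closure across fragments reaches J.
Every dependency is enforceable on the fragments, so the decomposition is dependency-preserving.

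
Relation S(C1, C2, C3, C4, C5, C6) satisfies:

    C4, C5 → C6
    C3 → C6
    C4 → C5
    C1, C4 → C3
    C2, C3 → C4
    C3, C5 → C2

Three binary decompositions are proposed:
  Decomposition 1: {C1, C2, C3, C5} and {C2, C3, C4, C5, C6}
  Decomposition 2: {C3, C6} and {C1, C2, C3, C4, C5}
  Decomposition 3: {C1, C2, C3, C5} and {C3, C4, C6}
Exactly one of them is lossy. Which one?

Decomposition 3

Decomposition 1: common = {C2, C3, C5}, closure = {C2, C3, C4, C5, C6} → lossless.
Decomposition 2: common = {C3}, closure = {C3, C6} → lossless.
Decomposition 3: common = {C3}, closure = {C3, C6} → lossy.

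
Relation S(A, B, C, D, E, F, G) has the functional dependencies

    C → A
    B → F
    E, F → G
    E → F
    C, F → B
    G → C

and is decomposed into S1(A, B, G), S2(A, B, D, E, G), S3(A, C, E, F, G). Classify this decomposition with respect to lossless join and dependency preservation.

lossless but not dependency-preserving

Lossless test (chase): Rows 1 and 2 agree on B; apply B→F and equate their F entries. Rows 2 and 3 agree on E; apply E→F and equate their F entries. Rows 1 and 2 agree on G; apply G→C and equate their C entries. Rows 1 and 3 agree on G; apply G→C and equate their C entries. Rows 1 and 3 agree on C, F; apply C, F→B and equate their B entries. Row 2 is now all distinguished symbols — the join is lossless.
Dependency preservation: the restricted closure of {B} across the fragments never reaches {F}, so B → F cannot be enforced without a join — not preserved.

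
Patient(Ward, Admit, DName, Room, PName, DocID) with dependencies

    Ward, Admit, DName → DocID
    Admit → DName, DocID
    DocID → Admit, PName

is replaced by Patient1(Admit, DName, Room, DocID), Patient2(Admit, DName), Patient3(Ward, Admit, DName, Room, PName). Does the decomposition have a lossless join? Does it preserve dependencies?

lossless and dependency-preserving

Lossless test (chase): Rows 1 and 2 agree on Admit; apply Admit→DName, DocID and equate their DName, DocID entries. Rows 1 and 3 agree on Admit; apply Admit→DName, DocID and equate their DName, DocID entries. Rows 1 and 2 agree on DocID; apply DocID→Admit, PName and equate their Admit, PName entries. Rows 1 and 3 agree on DocID; apply DocID→Admit, PName and equate their Admit, PName entries. Row 3 is now all distinguished symbols — the join is lossless.
Dependency preservation: Ward, Admit, DName → DocID; DocID → Admit, PName are not contained in any single fragment, but the restricted closure of each left-hand side across the fragments still reaches the right-hand side; the remaining FDs each lie inside some fragment. All dependencies are preserved.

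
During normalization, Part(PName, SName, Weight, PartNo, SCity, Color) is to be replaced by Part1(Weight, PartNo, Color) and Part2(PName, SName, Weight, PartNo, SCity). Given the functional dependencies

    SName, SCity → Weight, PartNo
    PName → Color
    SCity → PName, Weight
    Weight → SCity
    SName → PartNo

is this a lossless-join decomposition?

Yes

Common attributes: Part1 ∩ Part2 = {Weight, PartNo}.
Closure of {Weight, PartNo}: Weight → SCity applies, adding SCity; SCity → PName, Weight applies, adding PName; PName → Color applies, adding Color. So (Weight, PartNo)⁺ = {PName, Weight, PartNo, SCity, Color}.
This closure contains every attribute of Part1, so Part1 ∩ Part2 → Part1. The join is lossless.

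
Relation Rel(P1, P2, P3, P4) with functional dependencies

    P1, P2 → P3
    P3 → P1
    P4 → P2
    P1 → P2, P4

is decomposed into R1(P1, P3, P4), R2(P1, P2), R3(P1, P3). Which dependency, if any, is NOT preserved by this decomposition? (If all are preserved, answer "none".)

Check P4 → P2: no single fragment contains all of {P2, P4}, and the restricted closure of {P4} across the fragments never reaches {P2}.
P1, P2 → P3 is preserved.
P3 → P1 is preserved.
P1 → P2, P4 is preserved.

P4 → P2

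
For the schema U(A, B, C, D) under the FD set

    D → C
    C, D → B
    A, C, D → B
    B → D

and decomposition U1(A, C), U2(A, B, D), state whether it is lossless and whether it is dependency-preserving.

lossy and not dependency-preserving

Lossless test: (A)⁺ = {A}, which is a superkey of neither fragment — lossy.
Dependency preservation: the restricted closure of {D} across the fragments never reaches {C}, so D → C cannot be enforced without a join — not preserved.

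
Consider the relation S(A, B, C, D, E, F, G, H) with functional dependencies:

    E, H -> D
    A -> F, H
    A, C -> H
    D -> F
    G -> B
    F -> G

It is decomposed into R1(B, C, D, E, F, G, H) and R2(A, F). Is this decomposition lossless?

No

Common attributes: R1 ∩ R2 = {F}.
Closure of {F}: F → G applies, adding G; G → B applies, adding B. So (F)⁺ = {B, F, G}.
The closure contains neither all of R1 = {B, C, D, E, F, G, H} nor all of R2 = {A, F}, so the common attributes are not a superkey of either fragment. The join is lossy.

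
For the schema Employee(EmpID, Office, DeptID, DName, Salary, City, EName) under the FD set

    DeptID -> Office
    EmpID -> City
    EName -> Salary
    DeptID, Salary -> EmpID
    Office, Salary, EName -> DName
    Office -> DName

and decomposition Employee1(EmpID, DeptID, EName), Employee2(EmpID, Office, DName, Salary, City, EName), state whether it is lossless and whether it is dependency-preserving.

lossy and not dependency-preserving

Lossless test: (EmpID, EName)⁺ = {EmpID, Salary, City, EName}, which is a superkey of neither fragment — lossy.
Dependency preservation: the restricted closure of {DeptID} across the fragments never reaches {Office}, so DeptID → Office cannot be enforced without a join — not preserved.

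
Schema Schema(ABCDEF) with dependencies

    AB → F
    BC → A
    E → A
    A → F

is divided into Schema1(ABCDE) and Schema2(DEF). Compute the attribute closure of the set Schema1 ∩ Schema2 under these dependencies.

ADEF

Schema1 ∩ Schema2 = {DE}.
E → A applies, adding A
A → F applies, adding F
Closure: {ADEF}.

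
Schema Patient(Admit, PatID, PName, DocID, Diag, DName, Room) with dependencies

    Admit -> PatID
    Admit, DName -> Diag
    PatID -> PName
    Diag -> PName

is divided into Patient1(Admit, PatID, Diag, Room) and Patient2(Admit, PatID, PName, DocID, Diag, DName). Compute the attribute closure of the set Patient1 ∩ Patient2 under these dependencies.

Admit, PatID, PName, Diag

Patient1 ∩ Patient2 = {Admit, PatID, Diag}.
PatID → PName applies, adding PName
Closure: {Admit, PatID, PName, Diag}.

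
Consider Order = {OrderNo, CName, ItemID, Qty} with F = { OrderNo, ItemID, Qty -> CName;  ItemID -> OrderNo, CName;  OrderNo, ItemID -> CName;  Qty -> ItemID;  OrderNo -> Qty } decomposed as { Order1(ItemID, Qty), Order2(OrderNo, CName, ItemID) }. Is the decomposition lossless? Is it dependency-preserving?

Lossless test: (ItemID)⁺ = {OrderNo, CName, ItemID, Qty}, which contains all of one fragment — lossless.
Dependency preservation: OrderNo, ItemID, Qty → CName; OrderNo → Qty are not contained in any single fragment, but the restricted closure of each left-hand side across the fragments still reaches the right-hand side; the remaining FDs each lie inside some fragment. All dependencies are preserved.

lossless and dependency-preserving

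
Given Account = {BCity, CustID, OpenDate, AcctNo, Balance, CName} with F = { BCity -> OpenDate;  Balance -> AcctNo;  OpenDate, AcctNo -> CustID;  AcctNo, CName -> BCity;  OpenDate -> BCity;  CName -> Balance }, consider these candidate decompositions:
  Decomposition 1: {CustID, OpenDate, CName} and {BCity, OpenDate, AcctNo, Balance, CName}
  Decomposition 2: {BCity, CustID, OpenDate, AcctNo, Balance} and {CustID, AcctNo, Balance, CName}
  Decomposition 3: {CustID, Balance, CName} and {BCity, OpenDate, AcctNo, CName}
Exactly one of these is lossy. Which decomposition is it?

Decomposition 1: common = {OpenDate, CName}, closure = {BCity, CustID, OpenDate, AcctNo, Balance, CName} → lossless.
Decomposition 2: common = {CustID, AcctNo, Balance}, closure = {CustID, AcctNo, Balance} → lossy.
Decomposition 3: common = {CName}, closure = {BCity, CustID, OpenDate, AcctNo, Balance, CName} → lossless.

Decomposition 2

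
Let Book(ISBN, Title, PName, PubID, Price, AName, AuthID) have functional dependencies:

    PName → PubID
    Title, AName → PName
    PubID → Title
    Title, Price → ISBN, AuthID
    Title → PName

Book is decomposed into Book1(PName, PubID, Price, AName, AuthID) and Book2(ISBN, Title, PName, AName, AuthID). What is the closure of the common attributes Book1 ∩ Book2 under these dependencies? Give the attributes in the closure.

Book1 ∩ Book2 = {PName, AName, AuthID}.
PName → PubID applies, adding PubID
PubID → Title applies, adding Title
Closure: {Title, PName, PubID, AName, AuthID}.

Title, PName, PubID, AName, AuthID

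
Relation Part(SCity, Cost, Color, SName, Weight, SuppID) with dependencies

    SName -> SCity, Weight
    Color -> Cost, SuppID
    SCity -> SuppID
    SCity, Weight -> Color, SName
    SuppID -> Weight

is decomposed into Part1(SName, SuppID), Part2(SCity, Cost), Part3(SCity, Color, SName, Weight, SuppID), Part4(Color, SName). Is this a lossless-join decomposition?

Yes

Chase test. Columns are SCity, Cost, Color, SName, Weight, SuppID; row i has aⱼ where attribute j ∈ Parti, else bᵢⱼ.
Initial tableau (one row per fragment):
  row 1: b11 b12 b13 a4 b15 a6
  row 2: a1 a2 b23 b24 b25 b26
  row 3: a1 b32 a3 a4 a5 a6
  row 4: b41 b42 a3 a4 b45 b46
Rows 1 and 3 agree on SName; apply SName→SCity, Weight and equate their SCity, Weight entries.
Rows 1 and 4 agree on SName; apply SName→SCity, Weight and equate their SCity, Weight entries.
Rows 3 and 4 agree on Color; apply Color→Cost, SuppID and equate their Cost, SuppID entries.
Rows 1 and 2 agree on SCity; apply SCity→SuppID and equate their SuppID entries.
Rows 1 and 3 agree on SCity, Weight; apply SCity, Weight→Color, SName and equate their Color, SName entries.
Rows 1 and 2 agree on SuppID; apply SuppID→Weight and equate their Weight entries.
Rows 1 and 3 agree on Color; apply Color→Cost, SuppID and equate their Cost, SuppID entries.
Rows 1 and 2 agree on SCity, Weight; apply SCity, Weight→Color, SName and equate their Color, SName entries.
Rows 1 and 2 agree on Color; apply Color→Cost, SuppID and equate their Cost, SuppID entries.
Row 1 is now all distinguished symbols — the join is lossless.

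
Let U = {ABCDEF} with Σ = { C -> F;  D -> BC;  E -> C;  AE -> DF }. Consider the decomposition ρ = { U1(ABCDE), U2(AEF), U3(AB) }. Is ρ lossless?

Yes

Chase test. Columns are ABCDEF; row i has aⱼ where attribute j ∈ Ui, else bᵢⱼ.
Initial tableau (one row per fragment):
  row 1: a1 a2 a3 a4 a5 b16
  row 2: a1 b22 b23 b24 a5 a6
  row 3: a1 a2 b33 b34 b35 b36
Rows 1 and 2 agree on E; apply E→C and equate their C entries.
Rows 1 and 2 agree on AE; apply AE→DF and equate their DF entries.
Rows 1 and 2 agree on D; apply D→BC and equate their BC entries.
Row 1 is now all distinguished symbols — the join is lossless.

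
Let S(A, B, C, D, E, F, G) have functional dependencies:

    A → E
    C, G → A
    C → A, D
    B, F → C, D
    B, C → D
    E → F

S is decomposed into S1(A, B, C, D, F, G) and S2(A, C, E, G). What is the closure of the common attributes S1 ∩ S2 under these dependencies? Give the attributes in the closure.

A, C, D, E, F, G

S1 ∩ S2 = {A, C, G}.
A → E applies, adding E
C → A, D applies, adding D
E → F applies, adding F
Closure: {A, C, D, E, F, G}.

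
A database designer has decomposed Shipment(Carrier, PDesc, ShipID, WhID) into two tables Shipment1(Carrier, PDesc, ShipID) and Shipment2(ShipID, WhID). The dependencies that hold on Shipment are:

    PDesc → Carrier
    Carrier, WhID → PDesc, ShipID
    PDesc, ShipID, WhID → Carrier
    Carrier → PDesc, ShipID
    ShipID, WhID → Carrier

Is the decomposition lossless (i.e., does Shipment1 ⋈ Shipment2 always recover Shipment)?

No

Common attributes: Shipment1 ∩ Shipment2 = {ShipID}.
No dependency enlarges {ShipID}, so (ShipID)⁺ = {ShipID}.
The closure contains neither all of Shipment1 = {Carrier, PDesc, ShipID} nor all of Shipment2 = {ShipID, WhID}, so the common attributes are not a superkey of either fragment. The join is lossy.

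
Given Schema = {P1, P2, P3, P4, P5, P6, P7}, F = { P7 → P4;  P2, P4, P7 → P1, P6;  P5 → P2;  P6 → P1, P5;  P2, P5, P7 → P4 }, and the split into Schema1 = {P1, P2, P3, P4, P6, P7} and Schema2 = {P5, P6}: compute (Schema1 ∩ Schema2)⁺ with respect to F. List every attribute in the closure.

P1, P2, P5, P6

Schema1 ∩ Schema2 = {P6}.
P6 → P1, P5 applies, adding P1, P5
P5 → P2 applies, adding P2
Closure: {P1, P2, P5, P6}.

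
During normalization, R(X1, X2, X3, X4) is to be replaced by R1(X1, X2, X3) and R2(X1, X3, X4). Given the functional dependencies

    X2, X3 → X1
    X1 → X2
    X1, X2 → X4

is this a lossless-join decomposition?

Yes

Common attributes: R1 ∩ R2 = {X1, X3}.
Closure of {X1, X3}: X1 → X2 applies, adding X2; X1, X2 → X4 applies, adding X4. So (X1, X3)⁺ = {X1, X2, X3, X4}.
This closure contains every attribute of R1, so R1 ∩ R2 → R1. The join is lossless.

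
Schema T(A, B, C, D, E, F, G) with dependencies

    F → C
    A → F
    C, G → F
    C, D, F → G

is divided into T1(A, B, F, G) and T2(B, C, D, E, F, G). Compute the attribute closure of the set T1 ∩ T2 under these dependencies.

B, C, F, G

T1 ∩ T2 = {B, F, G}.
F → C applies, adding C
Closure: {B, C, F, G}.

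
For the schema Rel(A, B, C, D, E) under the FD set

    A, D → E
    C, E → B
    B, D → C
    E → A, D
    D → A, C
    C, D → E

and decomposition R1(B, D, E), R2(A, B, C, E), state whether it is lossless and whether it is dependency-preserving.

lossless and dependency-preserving

Lossless test: (B, E)⁺ = {A, B, C, D, E}, which contains all of one fragment — lossless.
Dependency preservation: A, D → E; B, D → C; E → A, D; D → A, C; C, D → E are not contained in any single fragment, but the restricted closure of each left-hand side across the fragments still reaches the right-hand side; the remaining FDs each lie inside some fragment. All dependencies are preserved.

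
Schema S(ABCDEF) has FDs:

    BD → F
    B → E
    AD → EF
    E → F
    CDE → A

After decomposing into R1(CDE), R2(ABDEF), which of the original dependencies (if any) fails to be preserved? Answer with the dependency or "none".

Check CDE → A: no single fragment contains all of {ACDE}, and the restricted closure of {CDE} across the fragments never reaches {A}.
BD → F is preserved.
B → E is preserved.
AD → EF is preserved.
E → F is preserved.

CDE → A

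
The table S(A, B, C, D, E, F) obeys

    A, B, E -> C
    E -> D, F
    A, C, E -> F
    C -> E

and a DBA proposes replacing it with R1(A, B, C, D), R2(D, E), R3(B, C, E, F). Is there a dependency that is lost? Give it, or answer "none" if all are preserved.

Check A, B, E → C: no single fragment contains all of {A, B, C, E}, and the restricted closure of {A, B, E} across the fragments never reaches {C}.
E → D, F is preserved.
A, C, E → F is preserved.
C → E is preserved.

A, B, E -> C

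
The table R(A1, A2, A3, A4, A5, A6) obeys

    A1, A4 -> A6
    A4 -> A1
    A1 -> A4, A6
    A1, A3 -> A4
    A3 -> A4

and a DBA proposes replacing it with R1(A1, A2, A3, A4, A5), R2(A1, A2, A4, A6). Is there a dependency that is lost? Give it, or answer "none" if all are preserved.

A1, A4 → A6 lies within R2.
A4 → A1 lies within R1.
A1 → A4, A6 lies within R2.
A1, A3 → A4 lies within R1.
A3 → A4 lies within R1.
Every dependency is enforceable on the fragments, so the decomposition is dependency-preserving.

none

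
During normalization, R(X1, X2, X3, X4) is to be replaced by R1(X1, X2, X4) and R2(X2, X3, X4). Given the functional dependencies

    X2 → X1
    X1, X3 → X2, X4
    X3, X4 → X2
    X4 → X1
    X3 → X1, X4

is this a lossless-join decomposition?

Yes

Common attributes: R1 ∩ R2 = {X2, X4}.
Closure of {X2, X4}: X2 → X1 applies, adding X1. So (X2, X4)⁺ = {X1, X2, X4}.
This closure contains every attribute of R1, so R1 ∩ R2 → R1. The join is lossless.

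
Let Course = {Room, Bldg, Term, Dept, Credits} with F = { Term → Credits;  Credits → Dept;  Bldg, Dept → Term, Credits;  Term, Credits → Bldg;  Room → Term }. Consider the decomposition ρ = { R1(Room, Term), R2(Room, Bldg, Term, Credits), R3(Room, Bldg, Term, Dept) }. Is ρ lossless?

Chase test. Columns are Room, Bldg, Term, Dept, Credits; row i has aⱼ where attribute j ∈ Ri, else bᵢⱼ.
Initial tableau (one row per fragment):
  row 1: a1 b12 a3 b14 b15
  row 2: a1 a2 a3 b24 a5
  row 3: a1 a2 a3 a4 b35
Rows 1 and 2 agree on Term; apply Term→Credits and equate their Credits entries.
Rows 1 and 3 agree on Term; apply Term→Credits and equate their Credits entries.
Rows 1 and 2 agree on Credits; apply Credits→Dept and equate their Dept entries.
Rows 1 and 3 agree on Credits; apply Credits→Dept and equate their Dept entries.
Rows 1 and 2 agree on Term, Credits; apply Term, Credits→Bldg and equate their Bldg entries.
Row 1 is now all distinguished symbols — the join is lossless.

Yes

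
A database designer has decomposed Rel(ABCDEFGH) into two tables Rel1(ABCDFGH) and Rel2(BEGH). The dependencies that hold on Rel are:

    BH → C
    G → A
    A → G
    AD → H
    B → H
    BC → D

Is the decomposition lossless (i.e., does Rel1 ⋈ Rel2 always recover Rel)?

No

Common attributes: Rel1 ∩ Rel2 = {BGH}.
Closure of {BGH}: BH → C applies, adding C; G → A applies, adding A; BC → D applies, adding D. So (BGH)⁺ = {ABCDGH}.
The closure contains neither all of Rel1 = {ABCDFGH} nor all of Rel2 = {BEGH}, so the common attributes are not a superkey of either fragment. The join is lossy.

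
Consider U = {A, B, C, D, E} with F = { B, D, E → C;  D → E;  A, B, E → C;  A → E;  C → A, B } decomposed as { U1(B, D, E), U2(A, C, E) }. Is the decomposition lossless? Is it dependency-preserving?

Lossless test: (E)⁺ = {E}, which is a superkey of neither fragment — lossy.
Dependency preservation: the restricted closure of {B, D, E} across the fragments never reaches {C}, so B, D, E → C cannot be enforced without a join — not preserved.

lossy and not dependency-preserving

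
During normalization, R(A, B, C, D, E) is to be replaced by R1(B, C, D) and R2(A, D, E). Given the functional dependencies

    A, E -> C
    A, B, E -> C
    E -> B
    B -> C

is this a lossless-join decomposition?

Common attributes: R1 ∩ R2 = {D}.
No dependency enlarges {D}, so (D)⁺ = {D}.
The closure contains neither all of R1 = {B, C, D} nor all of R2 = {A, D, E}, so the common attributes are not a superkey of either fragment. The join is lossy.

No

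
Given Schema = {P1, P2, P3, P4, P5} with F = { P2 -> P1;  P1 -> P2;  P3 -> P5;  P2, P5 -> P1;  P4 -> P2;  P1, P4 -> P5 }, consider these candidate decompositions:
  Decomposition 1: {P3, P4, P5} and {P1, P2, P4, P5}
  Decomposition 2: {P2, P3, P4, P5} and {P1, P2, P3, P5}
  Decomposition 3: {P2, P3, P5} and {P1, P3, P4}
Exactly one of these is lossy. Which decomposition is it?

Decomposition 3

Decomposition 1: common = {P4, P5}, closure = {P1, P2, P4, P5} → lossless.
Decomposition 2: common = {P2, P3, P5}, closure = {P1, P2, P3, P5} → lossless.
Decomposition 3: common = {P3}, closure = {P3, P5} → lossy.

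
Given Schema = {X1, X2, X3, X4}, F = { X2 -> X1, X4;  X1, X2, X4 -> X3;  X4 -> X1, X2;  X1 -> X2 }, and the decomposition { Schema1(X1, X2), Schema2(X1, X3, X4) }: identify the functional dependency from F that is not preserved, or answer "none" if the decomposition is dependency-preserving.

none

X2 → X1, X4: restricted closure across fragments reaches X1, X4.
X1, X2, X4 → X3: restricted closure across fragments reaches X3.
X4 → X1, X2: restricted closure across fragments reaches X1, X2.
X1 → X2 lies within Schema1.
Every dependency is enforceable on the fragments, so the decomposition is dependency-preserving.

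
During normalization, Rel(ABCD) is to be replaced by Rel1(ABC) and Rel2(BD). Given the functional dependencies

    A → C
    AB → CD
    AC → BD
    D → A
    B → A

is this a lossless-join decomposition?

Yes

Common attributes: Rel1 ∩ Rel2 = {B}.
Closure of {B}: B → A applies, adding A; A → C applies, adding C; AB → CD applies, adding D. So (B)⁺ = {ABCD}.
This closure contains every attribute of Rel1, so Rel1 ∩ Rel2 → Rel1. The join is lossless.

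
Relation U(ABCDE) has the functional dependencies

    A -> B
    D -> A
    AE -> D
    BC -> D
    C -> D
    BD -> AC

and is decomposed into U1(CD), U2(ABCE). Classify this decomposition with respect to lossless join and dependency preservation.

Lossless test: (C)⁺ = {ABCD}, which contains all of one fragment — lossless.
Dependency preservation: D → A; AE → D; BC → D; BD → AC are not contained in any single fragment, but the restricted closure of each left-hand side across the fragments still reaches the right-hand side; the remaining FDs each lie inside some fragment. All dependencies are preserved.

lossless and dependency-preserving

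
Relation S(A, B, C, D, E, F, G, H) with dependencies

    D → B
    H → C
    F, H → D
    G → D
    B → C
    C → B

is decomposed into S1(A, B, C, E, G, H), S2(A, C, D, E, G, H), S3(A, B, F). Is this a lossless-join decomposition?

No

Chase test. Columns are A, B, C, D, E, F, G, H; row i has aⱼ where attribute j ∈ Si, else bᵢⱼ.
Initial tableau (one row per fragment):
  row 1: a1 a2 a3 b14 a5 b16 a7 a8
  row 2: a1 b22 a3 a4 a5 b26 a7 a8
  row 3: a1 a2 b33 b34 b35 a6 b37 b38
Rows 1 and 2 agree on G; apply G→D and equate their D entries.
Rows 1 and 3 agree on B; apply B→C and equate their C entries.
Rows 1 and 2 agree on C; apply C→B and equate their B entries.
No row becomes fully distinguished — the join is lossy.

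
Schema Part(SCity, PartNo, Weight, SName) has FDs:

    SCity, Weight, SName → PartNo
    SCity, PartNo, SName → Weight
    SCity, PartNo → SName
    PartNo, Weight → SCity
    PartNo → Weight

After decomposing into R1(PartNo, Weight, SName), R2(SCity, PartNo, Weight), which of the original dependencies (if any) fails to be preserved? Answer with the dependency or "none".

SCity, Weight, SName → PartNo

Check SCity, Weight, SName → PartNo: no single fragment contains all of {SCity, PartNo, Weight, SName}, and the restricted closure of {SCity, Weight, SName} across the fragments never reaches {PartNo}.
SCity, PartNo, SName → Weight is preserved.
SCity, PartNo → SName is preserved.
PartNo, Weight → SCity is preserved.
PartNo → Weight is preserved.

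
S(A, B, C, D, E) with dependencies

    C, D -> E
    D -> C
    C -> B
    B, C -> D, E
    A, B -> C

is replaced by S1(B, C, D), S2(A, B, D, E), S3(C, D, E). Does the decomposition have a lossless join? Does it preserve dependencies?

lossless and dependency-preserving

Lossless test (chase): Rows 1 and 3 agree on C, D; apply C, D→E and equate their E entries. Rows 1 and 2 agree on D; apply D→C and equate their C entries. Rows 1 and 3 agree on C; apply C→B and equate their B entries. Row 2 is now all distinguished symbols — the join is lossless.
Dependency preservation: B, C → D, E; A, B → C are not contained in any single fragment, but the restricted closure of each left-hand side across the fragments still reaches the right-hand side; the remaining FDs each lie inside some fragment. All dependencies are preserved.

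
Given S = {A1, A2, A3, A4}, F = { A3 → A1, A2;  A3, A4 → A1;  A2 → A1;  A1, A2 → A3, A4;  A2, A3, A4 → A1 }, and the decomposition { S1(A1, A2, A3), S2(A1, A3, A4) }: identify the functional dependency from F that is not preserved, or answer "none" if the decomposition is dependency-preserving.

A3 → A1, A2 lies within S1.
A3, A4 → A1 lies within S2.
A2 → A1 lies within S1.
A1, A2 → A3, A4: restricted closure across fragments reaches A3, A4.
A2, A3, A4 → A1: restricted closure across fragments reaches A1.
Every dependency is enforceable on the fragments, so the decomposition is dependency-preserving.

none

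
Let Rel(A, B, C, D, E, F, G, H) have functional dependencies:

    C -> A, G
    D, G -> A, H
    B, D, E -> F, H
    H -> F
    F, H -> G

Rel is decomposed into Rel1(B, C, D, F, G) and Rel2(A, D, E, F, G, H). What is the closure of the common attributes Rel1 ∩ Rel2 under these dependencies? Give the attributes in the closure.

Rel1 ∩ Rel2 = {D, F, G}.
D, G → A, H applies, adding A, H
Closure: {A, D, F, G, H}.

A, D, F, G, H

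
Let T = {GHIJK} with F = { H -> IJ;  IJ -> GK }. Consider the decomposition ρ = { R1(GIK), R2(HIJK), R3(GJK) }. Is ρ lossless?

Chase test. Columns are GHIJK; row i has aⱼ where attribute j ∈ Ri, else bᵢⱼ.
Initial tableau (one row per fragment):
  row 1: a1 b12 a3 b14 a5
  row 2: b21 a2 a3 a4 a5
  row 3: a1 b32 b33 a4 a5
No row becomes fully distinguished — the join is lossy.

No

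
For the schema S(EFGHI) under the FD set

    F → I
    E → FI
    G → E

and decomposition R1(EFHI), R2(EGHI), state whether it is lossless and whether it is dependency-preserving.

lossless and dependency-preserving

Lossless test: (EHI)⁺ = {EFHI}, which contains all of one fragment — lossless.
Dependency preservation: every FD's attributes lie within a single fragment, so each can be enforced locally — preserved.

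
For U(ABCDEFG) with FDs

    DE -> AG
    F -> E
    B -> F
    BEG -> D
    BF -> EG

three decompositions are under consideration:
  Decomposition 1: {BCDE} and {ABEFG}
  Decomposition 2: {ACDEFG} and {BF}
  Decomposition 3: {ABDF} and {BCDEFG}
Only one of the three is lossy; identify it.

Decomposition 1: common = {BE}, closure = {ABDEFG} → lossless.
Decomposition 2: common = {F}, closure = {EF} → lossy.
Decomposition 3: common = {BDF}, closure = {ABDEFG} → lossless.

Decomposition 2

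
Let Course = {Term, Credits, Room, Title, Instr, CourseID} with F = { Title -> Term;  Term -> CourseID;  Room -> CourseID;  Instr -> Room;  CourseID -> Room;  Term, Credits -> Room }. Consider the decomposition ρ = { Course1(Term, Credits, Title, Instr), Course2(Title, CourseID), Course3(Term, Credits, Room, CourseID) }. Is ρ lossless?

Yes

Chase test. Columns are Term, Credits, Room, Title, Instr, CourseID; row i has aⱼ where attribute j ∈ Coursei, else bᵢⱼ.
Initial tableau (one row per fragment):
  row 1: a1 a2 b13 a4 a5 b16
  row 2: b21 b22 b23 a4 b25 a6
  row 3: a1 a2 a3 b34 b35 a6
Rows 1 and 2 agree on Title; apply Title→Term and equate their Term entries.
Rows 1 and 2 agree on Term; apply Term→CourseID and equate their CourseID entries.
Rows 1 and 2 agree on CourseID; apply CourseID→Room and equate their Room entries.
Rows 1 and 3 agree on CourseID; apply CourseID→Room and equate their Room entries.
Row 1 is now all distinguished symbols — the join is lossless.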